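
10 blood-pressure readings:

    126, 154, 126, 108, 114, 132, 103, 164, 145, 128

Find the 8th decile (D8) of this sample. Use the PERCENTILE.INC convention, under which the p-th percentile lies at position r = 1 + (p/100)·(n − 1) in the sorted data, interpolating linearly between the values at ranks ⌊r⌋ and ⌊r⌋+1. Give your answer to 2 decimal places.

Sorted: 103, 108, 114, 126, 126, 128, 132, 145, 154, 164.
n = 10.
r = 1 + (80/100)·(10 − 1) = 1 + 7.2 = 8.2.
Rank 8 is 145 and rank 9 is 154.
Interpolate: 145 + 0.2·(154 − 145) = 145 + 0.2·9 = 146.8.

146.80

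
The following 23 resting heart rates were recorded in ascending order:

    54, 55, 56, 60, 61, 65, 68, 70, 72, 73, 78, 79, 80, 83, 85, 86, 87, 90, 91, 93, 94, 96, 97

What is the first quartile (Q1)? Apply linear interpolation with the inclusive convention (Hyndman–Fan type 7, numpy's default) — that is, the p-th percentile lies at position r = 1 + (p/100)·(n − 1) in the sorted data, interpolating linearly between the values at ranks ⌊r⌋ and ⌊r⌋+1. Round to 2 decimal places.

n = 23.
r = 1 + (25/100)·(23 − 1) = 1 + 5.5 = 6.5.
Rank 6 is 65 and rank 7 is 68.
Interpolate: 65 + 0.5·(68 − 65) = 65 + 0.5·3 = 66.5.

66.50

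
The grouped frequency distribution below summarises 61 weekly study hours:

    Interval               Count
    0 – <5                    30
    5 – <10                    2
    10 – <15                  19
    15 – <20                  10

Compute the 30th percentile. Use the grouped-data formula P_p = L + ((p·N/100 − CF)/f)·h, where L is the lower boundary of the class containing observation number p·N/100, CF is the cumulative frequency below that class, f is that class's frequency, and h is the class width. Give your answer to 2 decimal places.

N = 61; target position k = 30/100 · 61 = 18.3.
Cumulative frequencies: 30, 32, 51, 61.
Observation 18.3 falls in the class 0 – <5.
L = 0, CF = 0, f = 30, h = 5.
P30 = 0 + ((18.3 − 0)/30)·5 = 0 + 3.05 = 3.05.

3.05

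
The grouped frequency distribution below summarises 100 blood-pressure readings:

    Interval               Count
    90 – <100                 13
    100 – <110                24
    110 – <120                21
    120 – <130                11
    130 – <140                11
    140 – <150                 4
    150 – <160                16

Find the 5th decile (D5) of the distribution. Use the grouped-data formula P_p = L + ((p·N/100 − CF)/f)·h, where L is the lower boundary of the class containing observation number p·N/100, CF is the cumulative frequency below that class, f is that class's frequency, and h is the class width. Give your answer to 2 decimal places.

116.19

N = 100; target position k = 50/100 · 100 = 50.
Cumulative frequencies: 13, 37, 58, 69, 80, 84, 100.
Observation 50 falls in the class 110 – <120.
L = 110, CF = 37, f = 21, h = 10.
P50 = 110 + ((50 − 37)/21)·10 = 110 + 6.19048 = 116.19.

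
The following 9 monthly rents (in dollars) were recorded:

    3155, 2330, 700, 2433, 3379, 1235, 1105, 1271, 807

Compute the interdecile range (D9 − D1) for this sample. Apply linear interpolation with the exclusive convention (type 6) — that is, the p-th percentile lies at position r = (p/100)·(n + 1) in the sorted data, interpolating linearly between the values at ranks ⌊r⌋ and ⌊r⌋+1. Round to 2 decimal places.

Sorted: 700, 807, 1105, 1235, 1271, 2330, 2433, 3155, 3379.
n = 9.
P10: r = 1 (integer) → 700.
P90: r = 9 (integer) → 3379.
Difference: 3379 − 700 = 2679.

2679.00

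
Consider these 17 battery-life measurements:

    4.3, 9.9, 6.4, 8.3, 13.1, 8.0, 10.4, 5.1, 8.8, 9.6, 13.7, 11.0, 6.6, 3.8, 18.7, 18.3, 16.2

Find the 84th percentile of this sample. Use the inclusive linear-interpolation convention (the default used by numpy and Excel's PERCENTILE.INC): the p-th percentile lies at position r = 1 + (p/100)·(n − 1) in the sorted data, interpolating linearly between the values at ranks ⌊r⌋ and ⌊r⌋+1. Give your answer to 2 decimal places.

Sorted: 3.8, 4.3, 5.1, 6.4, 6.6, 8.0, 8.3, 8.8, 9.6, 9.9, 10.4, 11.0, 13.1, 13.7, 16.2, 18.3, 18.7.
n = 17.
r = 1 + (84/100)·(17 − 1) = 1 + 13.44 = 14.44.
Rank 14 is 13.7 and rank 15 is 16.2.
Interpolate: 13.7 + 0.44·(16.2 − 13.7) = 13.7 + 0.44·2.5 = 14.8.

14.80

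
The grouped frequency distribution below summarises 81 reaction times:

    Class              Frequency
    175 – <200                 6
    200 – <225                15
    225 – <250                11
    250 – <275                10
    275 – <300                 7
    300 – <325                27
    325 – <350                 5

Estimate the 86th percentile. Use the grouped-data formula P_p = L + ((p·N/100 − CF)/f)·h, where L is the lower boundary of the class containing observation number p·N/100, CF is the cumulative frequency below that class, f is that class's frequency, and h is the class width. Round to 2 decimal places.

319.13

N = 81; target position k = 86/100 · 81 = 69.66.
Cumulative frequencies: 6, 21, 32, 42, 49, 76, 81.
Observation 69.66 falls in the class 300 – <325.
L = 300, CF = 49, f = 27, h = 25.
P86 = 300 + ((69.66 − 49)/27)·25 = 300 + 19.1296 = 319.13.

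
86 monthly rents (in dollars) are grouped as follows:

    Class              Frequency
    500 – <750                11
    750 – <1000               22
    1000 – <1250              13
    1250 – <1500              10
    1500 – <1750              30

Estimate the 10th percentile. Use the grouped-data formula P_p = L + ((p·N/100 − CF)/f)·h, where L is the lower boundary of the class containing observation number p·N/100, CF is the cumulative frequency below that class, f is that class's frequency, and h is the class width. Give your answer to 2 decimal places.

695.45

N = 86; target position k = 10/100 · 86 = 8.6.
Cumulative frequencies: 11, 33, 46, 56, 86.
Observation 8.6 falls in the class 500 – <750.
L = 500, CF = 0, f = 11, h = 250.
P10 = 500 + ((8.6 − 0)/11)·250 = 500 + 195.455 = 695.455.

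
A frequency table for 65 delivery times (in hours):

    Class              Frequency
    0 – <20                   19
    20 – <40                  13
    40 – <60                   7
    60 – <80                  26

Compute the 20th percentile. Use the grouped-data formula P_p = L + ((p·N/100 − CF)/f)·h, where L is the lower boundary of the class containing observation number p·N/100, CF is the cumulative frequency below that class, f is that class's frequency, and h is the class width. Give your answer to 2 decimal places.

13.68

N = 65; target position k = 20/100 · 65 = 13.
Cumulative frequencies: 19, 32, 39, 65.
Observation 13 falls in the class 0 – <20.
L = 0, CF = 0, f = 19, h = 20.
P20 = 0 + ((13 − 0)/19)·20 = 0 + 13.6842 = 13.6842.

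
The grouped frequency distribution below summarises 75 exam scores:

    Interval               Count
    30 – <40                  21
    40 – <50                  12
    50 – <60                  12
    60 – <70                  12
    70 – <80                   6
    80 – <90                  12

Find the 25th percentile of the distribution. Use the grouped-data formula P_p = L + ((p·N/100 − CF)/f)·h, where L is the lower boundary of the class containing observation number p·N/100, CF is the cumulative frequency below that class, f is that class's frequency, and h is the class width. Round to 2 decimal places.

38.93

N = 75; target position k = 25/100 · 75 = 18.75.
Cumulative frequencies: 21, 33, 45, 57, 63, 75.
Observation 18.75 falls in the class 30 – <40.
L = 30, CF = 0, f = 21, h = 10.
P25 = 30 + ((18.75 − 0)/21)·10 = 30 + 8.92857 = 38.9286.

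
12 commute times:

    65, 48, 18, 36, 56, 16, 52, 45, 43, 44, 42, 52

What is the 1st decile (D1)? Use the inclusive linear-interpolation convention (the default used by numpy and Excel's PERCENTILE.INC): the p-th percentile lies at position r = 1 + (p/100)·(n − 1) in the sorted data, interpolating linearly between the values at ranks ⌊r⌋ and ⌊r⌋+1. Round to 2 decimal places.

Sorted: 16, 18, 36, 42, 43, 44, 45, 48, 52, 52, 56, 65.
n = 12.
r = 1 + (10/100)·(12 − 1) = 1 + 1.1 = 2.1.
Rank 2 is 18 and rank 3 is 36.
Interpolate: 18 + 0.1·(36 − 18) = 18 + 0.1·18 = 19.8.

19.80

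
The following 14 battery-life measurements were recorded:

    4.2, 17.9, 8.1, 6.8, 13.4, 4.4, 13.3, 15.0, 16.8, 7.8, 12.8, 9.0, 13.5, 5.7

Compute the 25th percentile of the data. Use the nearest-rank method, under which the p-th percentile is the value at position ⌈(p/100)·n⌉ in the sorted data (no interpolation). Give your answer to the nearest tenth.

6.8

Sorted: 4.2, 4.4, 5.7, 6.8, 7.8, 8.1, 9.0, 12.8, 13.3, 13.4, 13.5, 15.0, 16.8, 17.9.
n = 14.
Position = ⌈25/100 · 14⌉ = ⌈3.5⌉ = 4.
The value at rank 4 is 6.8.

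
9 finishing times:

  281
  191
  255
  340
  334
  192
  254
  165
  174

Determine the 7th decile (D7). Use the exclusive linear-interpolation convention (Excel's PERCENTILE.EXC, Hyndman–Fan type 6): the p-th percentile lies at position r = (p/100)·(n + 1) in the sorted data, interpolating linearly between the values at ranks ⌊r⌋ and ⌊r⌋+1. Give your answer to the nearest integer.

281

Sorted: 165, 174, 191, 192, 254, 255, 281, 334, 340.
n = 9.
r = (70/100)·(9 + 1) = 7.
r is an integer, so P70 is the value at rank 7: 281.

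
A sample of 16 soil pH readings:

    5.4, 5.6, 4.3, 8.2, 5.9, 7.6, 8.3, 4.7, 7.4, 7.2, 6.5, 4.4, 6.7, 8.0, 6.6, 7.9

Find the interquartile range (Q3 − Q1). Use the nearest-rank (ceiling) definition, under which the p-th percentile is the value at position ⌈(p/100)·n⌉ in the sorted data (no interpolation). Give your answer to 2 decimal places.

Sorted: 4.3, 4.4, 4.7, 5.4, 5.6, 5.9, 6.5, 6.6, 6.7, 7.2, 7.4, 7.6, 7.9, 8.0, 8.2, 8.3.
n = 16.
P25: rank ⌈25/100·16⌉ = 4 → 5.4.
P75: rank ⌈75/100·16⌉ = 12 → 7.6.
Difference: 7.6 − 5.4 = 2.2.

2.20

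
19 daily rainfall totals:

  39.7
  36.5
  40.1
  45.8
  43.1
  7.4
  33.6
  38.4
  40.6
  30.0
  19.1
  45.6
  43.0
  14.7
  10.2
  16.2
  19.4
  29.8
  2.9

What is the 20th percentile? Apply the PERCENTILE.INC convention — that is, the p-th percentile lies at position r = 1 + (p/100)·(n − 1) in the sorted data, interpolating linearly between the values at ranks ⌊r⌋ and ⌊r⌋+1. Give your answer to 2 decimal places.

15.60

Sorted: 2.9, 7.4, 10.2, 14.7, 16.2, 19.1, 19.4, 29.8, 30.0, 33.6, 36.5, 38.4, 39.7, 40.1, 40.6, 43.0, 43.1, 45.6, 45.8.
n = 19.
r = 1 + (20/100)·(19 − 1) = 1 + 3.6 = 4.6.
Rank 4 is 14.7 and rank 5 is 16.2.
Interpolate: 14.7 + 0.6·(16.2 − 14.7) = 14.7 + 0.6·1.5 = 15.6.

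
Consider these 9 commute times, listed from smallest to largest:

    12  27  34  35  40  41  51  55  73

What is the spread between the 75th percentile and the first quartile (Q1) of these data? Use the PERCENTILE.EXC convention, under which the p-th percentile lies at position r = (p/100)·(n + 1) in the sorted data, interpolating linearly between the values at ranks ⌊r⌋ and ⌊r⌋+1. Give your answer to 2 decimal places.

22.50

n = 9.
P25: r = 2.5; ranks 2–3 are 27, 34; interpolating gives 30.5.
P75: r = 7.5; ranks 7–8 are 51, 55; interpolating gives 53.
Difference: 53 − 30.5 = 22.5.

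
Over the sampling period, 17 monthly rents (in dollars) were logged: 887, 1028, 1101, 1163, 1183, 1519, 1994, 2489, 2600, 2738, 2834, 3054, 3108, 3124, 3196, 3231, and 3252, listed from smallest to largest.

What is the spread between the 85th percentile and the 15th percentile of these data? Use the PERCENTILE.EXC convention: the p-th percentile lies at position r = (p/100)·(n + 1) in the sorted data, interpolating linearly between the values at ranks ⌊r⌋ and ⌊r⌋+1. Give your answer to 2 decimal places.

2127.40

n = 17.
P15: r = 2.7; ranks 2–3 are 1028, 1101; interpolating gives 1079.1.
P85: r = 15.3; ranks 15–16 are 3196, 3231; interpolating gives 3206.5.
Difference: 3206.5 − 1079.1 = 2127.4.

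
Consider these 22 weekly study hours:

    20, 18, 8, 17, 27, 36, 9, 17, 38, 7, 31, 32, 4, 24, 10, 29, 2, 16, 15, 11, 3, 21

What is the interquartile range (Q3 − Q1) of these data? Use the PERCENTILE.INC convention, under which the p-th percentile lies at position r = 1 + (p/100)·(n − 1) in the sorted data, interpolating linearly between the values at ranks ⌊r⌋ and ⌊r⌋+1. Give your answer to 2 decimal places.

Sorted: 2, 3, 4, 7, 8, 9, 10, 11, 15, 16, 17, 17, 18, 20, 21, 24, 27, 29, 31, 32, 36, 38.
n = 22.
P25: r = 6.25; ranks 6–7 are 9, 10; interpolating gives 9.25.
P75: r = 16.75; ranks 16–17 are 24, 27; interpolating gives 26.25.
Difference: 26.25 − 9.25 = 17.

17.00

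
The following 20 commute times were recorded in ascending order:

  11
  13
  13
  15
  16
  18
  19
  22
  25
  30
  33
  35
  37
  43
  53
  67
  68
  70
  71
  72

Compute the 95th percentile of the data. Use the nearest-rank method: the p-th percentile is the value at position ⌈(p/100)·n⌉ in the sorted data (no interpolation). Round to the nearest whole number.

n = 20.
Position = ⌈95/100 · 20⌉ = ⌈19⌉ = 19.
The value at rank 19 is 71.

71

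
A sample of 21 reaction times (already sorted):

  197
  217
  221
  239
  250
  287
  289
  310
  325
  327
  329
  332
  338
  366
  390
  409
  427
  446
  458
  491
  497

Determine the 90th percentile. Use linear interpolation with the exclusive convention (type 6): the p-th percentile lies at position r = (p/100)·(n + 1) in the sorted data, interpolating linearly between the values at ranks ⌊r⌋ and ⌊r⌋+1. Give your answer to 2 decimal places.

484.40

n = 21.
r = (90/100)·(21 + 1) = 19.8.
Rank 19 is 458 and rank 20 is 491.
Interpolate: 458 + 0.8·(491 − 458) = 458 + 0.8·33 = 484.4.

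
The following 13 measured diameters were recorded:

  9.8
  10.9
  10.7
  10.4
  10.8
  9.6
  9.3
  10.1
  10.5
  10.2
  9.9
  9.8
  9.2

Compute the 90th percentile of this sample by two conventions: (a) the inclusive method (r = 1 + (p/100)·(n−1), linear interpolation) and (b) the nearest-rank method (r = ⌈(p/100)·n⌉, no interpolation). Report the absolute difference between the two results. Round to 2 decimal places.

0.02

Sorted: 9.2, 9.3, 9.6, 9.8, 9.8, 9.9, 10.1, 10.2, 10.4, 10.5, 10.7, 10.8, 10.9.
n = 13.
(a) r = 11.8; between ranks 11 (10.7) and 12 (10.8): 10.78.
(b) the nearest-rank method: rank 12 → 10.8.
|10.78 − 10.8| = 0.02.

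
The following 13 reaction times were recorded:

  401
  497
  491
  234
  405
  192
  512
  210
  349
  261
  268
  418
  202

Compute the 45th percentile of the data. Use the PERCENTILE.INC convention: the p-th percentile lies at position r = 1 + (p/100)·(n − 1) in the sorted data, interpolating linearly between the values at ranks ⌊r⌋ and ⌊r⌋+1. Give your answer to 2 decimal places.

Sorted: 192, 202, 210, 234, 261, 268, 349, 401, 405, 418, 491, 497, 512.
n = 13.
r = 1 + (45/100)·(13 − 1) = 1 + 5.4 = 6.4.
Rank 6 is 268 and rank 7 is 349.
Interpolate: 268 + 0.4·(349 − 268) = 268 + 0.4·81 = 300.4.

300.40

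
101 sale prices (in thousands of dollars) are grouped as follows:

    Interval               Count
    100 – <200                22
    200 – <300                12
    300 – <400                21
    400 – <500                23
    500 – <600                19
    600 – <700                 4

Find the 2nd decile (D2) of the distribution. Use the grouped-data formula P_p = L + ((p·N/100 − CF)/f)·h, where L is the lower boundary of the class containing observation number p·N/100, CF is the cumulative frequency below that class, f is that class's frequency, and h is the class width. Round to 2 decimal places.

191.82

N = 101; target position k = 20/100 · 101 = 20.2.
Cumulative frequencies: 22, 34, 55, 78, 97, 101.
Observation 20.2 falls in the class 100 – <200.
L = 100, CF = 0, f = 22, h = 100.
P20 = 100 + ((20.2 − 0)/22)·100 = 100 + 91.8182 = 191.818.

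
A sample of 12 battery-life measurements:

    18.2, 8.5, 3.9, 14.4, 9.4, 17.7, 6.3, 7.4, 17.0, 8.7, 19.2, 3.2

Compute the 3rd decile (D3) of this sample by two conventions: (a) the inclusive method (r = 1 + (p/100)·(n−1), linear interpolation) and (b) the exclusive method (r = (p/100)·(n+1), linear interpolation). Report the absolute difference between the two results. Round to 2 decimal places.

0.44

Sorted: 3.2, 3.9, 6.3, 7.4, 8.5, 8.7, 9.4, 14.4, 17.0, 17.7, 18.2, 19.2.
n = 12.
(a) r = 4.3; between ranks 4 (7.4) and 5 (8.5): 7.73.
(b) r = 3.9; between ranks 3 (6.3) and 4 (7.4): 7.29.
|7.73 − 7.29| = 0.44.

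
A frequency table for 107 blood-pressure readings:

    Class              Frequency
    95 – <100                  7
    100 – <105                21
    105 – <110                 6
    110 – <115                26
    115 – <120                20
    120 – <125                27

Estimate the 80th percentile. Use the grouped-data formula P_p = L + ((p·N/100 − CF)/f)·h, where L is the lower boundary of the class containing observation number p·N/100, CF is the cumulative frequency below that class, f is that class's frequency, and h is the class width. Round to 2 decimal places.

121.04

N = 107; target position k = 80/100 · 107 = 85.6.
Cumulative frequencies: 7, 28, 34, 60, 80, 107.
Observation 85.6 falls in the class 120 – <125.
L = 120, CF = 80, f = 27, h = 5.
P80 = 120 + ((85.6 − 80)/27)·5 = 120 + 1.03704 = 121.037.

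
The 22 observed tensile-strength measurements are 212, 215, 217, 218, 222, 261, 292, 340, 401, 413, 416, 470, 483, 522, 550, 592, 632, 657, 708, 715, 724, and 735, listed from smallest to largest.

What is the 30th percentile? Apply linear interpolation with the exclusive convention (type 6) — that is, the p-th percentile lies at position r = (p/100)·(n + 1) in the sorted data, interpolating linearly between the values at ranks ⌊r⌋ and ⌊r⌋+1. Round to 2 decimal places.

288.90

n = 22.
r = (30/100)·(22 + 1) = 6.9.
Rank 6 is 261 and rank 7 is 292.
Interpolate: 261 + 0.9·(292 − 261) = 261 + 0.9·31 = 288.9.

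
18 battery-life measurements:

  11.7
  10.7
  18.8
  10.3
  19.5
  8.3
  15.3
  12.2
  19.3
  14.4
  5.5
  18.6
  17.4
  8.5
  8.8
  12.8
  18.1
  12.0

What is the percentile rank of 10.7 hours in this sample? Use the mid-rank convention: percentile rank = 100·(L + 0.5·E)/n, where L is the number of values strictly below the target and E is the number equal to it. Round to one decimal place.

30.6

Sorted: 5.5, 8.3, 8.5, 8.8, 10.3, 10.7, 11.7, 12.0, 12.2, 12.8, 14.4, 15.3, 17.4, 18.1, 18.6, 18.8, 19.3, 19.5.
Count below 10.7: L = 5; count equal: E = 1; n = 18.
Percentile rank = 100·(5 + 0.5·1)/18 = 100·5.5/18 = 30.56.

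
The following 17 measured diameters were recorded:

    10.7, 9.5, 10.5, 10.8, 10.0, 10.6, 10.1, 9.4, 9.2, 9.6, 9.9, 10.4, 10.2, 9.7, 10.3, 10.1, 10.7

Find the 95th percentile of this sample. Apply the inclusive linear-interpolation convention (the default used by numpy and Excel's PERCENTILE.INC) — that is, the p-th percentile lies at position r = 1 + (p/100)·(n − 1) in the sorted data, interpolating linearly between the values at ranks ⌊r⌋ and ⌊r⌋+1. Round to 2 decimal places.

10.72

Sorted: 9.2, 9.4, 9.5, 9.6, 9.7, 9.9, 10.0, 10.1, 10.1, 10.2, 10.3, 10.4, 10.5, 10.6, 10.7, 10.7, 10.8.
n = 17.
r = 1 + (95/100)·(17 − 1) = 1 + 15.2 = 16.2.
Rank 16 is 10.7 and rank 17 is 10.8.
Interpolate: 10.7 + 0.2·(10.8 − 10.7) = 10.7 + 0.2·0.1 = 10.72.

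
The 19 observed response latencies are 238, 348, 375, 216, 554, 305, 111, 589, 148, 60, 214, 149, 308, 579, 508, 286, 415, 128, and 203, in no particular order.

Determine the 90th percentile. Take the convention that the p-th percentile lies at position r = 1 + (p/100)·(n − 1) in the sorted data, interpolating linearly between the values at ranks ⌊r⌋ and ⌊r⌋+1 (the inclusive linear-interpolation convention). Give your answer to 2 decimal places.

Sorted: 60, 111, 128, 148, 149, 203, 214, 216, 238, 286, 305, 308, 348, 375, 415, 508, 554, 579, 589.
n = 19.
r = 1 + (90/100)·(19 − 1) = 1 + 16.2 = 17.2.
Rank 17 is 554 and rank 18 is 579.
Interpolate: 554 + 0.2·(579 − 554) = 554 + 0.2·25 = 559.

559.00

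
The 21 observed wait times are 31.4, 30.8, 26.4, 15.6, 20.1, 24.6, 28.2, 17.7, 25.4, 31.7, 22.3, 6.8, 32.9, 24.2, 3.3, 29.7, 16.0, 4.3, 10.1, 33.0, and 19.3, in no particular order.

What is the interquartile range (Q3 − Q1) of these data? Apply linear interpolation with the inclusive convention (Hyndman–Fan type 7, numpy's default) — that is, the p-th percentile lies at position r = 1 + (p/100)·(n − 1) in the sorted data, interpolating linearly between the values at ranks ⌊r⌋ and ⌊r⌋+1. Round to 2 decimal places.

13.70

Sorted: 3.3, 4.3, 6.8, 10.1, 15.6, 16.0, 17.7, 19.3, 20.1, 22.3, 24.2, 24.6, 25.4, 26.4, 28.2, 29.7, 30.8, 31.4, 31.7, 32.9, 33.0.
n = 21.
P25: r = 6 (integer) → 16.
P75: r = 16 (integer) → 29.7.
Difference: 29.7 − 16 = 13.7.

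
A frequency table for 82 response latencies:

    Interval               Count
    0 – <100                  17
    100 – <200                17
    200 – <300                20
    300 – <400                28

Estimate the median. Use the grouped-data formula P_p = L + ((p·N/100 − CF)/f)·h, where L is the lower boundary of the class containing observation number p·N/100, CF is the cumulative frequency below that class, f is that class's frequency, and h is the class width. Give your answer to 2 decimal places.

N = 82; target position k = 50/100 · 82 = 41.
Cumulative frequencies: 17, 34, 54, 82.
Observation 41 falls in the class 200 – <300.
L = 200, CF = 34, f = 20, h = 100.
P50 = 200 + ((41 − 34)/20)·100 = 200 + 35 = 235.

235.00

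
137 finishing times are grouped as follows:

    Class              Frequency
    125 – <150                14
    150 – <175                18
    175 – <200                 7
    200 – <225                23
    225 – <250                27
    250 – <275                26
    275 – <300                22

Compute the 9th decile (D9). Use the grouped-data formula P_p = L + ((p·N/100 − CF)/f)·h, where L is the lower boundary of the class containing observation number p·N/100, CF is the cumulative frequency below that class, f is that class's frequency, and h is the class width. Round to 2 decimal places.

284.43

N = 137; target position k = 90/100 · 137 = 123.3.
Cumulative frequencies: 14, 32, 39, 62, 89, 115, 137.
Observation 123.3 falls in the class 275 – <300.
L = 275, CF = 115, f = 22, h = 25.
P90 = 275 + ((123.3 − 115)/22)·25 = 275 + 9.43182 = 284.432.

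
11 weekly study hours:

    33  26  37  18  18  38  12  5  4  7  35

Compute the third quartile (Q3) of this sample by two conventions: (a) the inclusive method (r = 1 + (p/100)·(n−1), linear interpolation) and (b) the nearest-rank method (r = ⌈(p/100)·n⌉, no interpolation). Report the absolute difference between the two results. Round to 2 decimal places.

1.00

Sorted: 4, 5, 7, 12, 18, 18, 26, 33, 35, 37, 38.
n = 11.
(a) r = 8.5; between ranks 8 (33) and 9 (35): 34.
(b) the nearest-rank method: rank 9 → 35.
|34 − 35| = 1.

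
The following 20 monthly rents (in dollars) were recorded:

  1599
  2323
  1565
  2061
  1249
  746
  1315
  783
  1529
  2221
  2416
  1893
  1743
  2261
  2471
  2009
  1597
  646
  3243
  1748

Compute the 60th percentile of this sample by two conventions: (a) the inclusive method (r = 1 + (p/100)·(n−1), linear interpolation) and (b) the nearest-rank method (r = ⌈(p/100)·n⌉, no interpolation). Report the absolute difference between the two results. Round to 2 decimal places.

46.40

Sorted: 646, 746, 783, 1249, 1315, 1529, 1565, 1597, 1599, 1743, 1748, 1893, 2009, 2061, 2221, 2261, 2323, 2416, 2471, 3243.
n = 20.
(a) r = 12.4; between ranks 12 (1893) and 13 (2009): 1939.4.
(b) the nearest-rank method: rank 12 → 1893.
|1939.4 − 1893| = 46.4.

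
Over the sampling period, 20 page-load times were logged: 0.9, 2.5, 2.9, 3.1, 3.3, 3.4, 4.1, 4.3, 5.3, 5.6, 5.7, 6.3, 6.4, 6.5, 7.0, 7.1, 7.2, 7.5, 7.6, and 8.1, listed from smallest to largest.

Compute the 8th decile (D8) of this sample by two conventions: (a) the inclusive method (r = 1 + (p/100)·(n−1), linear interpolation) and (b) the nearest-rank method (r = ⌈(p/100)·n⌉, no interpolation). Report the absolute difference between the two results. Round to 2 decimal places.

n = 20.
(a) r = 16.2; between ranks 16 (7.1) and 17 (7.2): 7.12.
(b) the nearest-rank method: rank 16 → 7.1.
|7.12 − 7.1| = 0.02.

0.02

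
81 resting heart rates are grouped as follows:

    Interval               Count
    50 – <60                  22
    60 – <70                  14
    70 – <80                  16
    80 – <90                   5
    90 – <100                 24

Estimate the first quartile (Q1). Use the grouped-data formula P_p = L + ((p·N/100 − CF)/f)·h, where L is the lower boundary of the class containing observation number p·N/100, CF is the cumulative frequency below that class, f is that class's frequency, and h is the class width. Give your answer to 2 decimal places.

N = 81; target position k = 25/100 · 81 = 20.25.
Cumulative frequencies: 22, 36, 52, 57, 81.
Observation 20.25 falls in the class 50 – <60.
L = 50, CF = 0, f = 22, h = 10.
P25 = 50 + ((20.25 − 0)/22)·10 = 50 + 9.20455 = 59.2045.

59.20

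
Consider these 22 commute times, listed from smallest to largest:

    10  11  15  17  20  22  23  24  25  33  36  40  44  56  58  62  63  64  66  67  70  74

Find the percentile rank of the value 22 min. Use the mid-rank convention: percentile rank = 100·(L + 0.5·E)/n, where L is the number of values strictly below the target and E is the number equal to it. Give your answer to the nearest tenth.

Count below 22: L = 5; count equal: E = 1; n = 22.
Percentile rank = 100·(5 + 0.5·1)/22 = 100·5.5/22 = 25.

25.0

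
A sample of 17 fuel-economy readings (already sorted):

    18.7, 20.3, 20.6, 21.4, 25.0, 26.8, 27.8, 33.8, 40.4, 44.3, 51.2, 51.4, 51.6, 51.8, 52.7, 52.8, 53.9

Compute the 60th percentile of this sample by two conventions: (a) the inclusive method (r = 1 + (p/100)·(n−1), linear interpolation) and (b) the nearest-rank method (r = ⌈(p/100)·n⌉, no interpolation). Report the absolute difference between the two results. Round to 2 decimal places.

2.76

n = 17.
(a) r = 10.6; between ranks 10 (44.3) and 11 (51.2): 48.44.
(b) the nearest-rank method: rank 11 → 51.2.
|48.44 − 51.2| = 2.76.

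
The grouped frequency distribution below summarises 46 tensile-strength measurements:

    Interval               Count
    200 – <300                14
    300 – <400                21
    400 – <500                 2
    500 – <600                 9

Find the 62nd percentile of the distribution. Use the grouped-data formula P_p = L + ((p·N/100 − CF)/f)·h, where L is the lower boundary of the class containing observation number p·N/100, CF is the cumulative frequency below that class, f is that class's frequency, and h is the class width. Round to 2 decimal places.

N = 46; target position k = 62/100 · 46 = 28.52.
Cumulative frequencies: 14, 35, 37, 46.
Observation 28.52 falls in the class 300 – <400.
L = 300, CF = 14, f = 21, h = 100.
P62 = 300 + ((28.52 − 14)/21)·100 = 300 + 69.1429 = 369.143.

369.14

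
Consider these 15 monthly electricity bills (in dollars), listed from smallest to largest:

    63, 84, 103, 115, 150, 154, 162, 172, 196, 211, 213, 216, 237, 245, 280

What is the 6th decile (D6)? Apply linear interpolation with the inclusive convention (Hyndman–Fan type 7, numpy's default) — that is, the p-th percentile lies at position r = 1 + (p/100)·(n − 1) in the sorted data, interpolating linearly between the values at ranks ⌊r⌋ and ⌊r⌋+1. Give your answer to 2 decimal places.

202.00

n = 15.
r = 1 + (60/100)·(15 − 1) = 1 + 8.4 = 9.4.
Rank 9 is 196 and rank 10 is 211.
Interpolate: 196 + 0.4·(211 − 196) = 196 + 0.4·15 = 202.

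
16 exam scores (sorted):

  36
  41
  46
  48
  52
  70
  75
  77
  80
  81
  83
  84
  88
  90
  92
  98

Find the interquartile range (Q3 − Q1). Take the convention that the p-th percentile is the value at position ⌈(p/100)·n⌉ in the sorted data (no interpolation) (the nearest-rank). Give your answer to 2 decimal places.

36.00

n = 16.
P25: rank ⌈25/100·16⌉ = 4 → 48.
P75: rank ⌈75/100·16⌉ = 12 → 84.
Difference: 84 − 48 = 36.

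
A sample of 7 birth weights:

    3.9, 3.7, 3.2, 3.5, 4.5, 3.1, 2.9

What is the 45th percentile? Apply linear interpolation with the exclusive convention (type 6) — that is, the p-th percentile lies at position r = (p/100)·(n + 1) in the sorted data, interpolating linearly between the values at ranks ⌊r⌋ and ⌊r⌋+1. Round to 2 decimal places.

3.38

Sorted: 2.9, 3.1, 3.2, 3.5, 3.7, 3.9, 4.5.
n = 7.
r = (45/100)·(7 + 1) = 3.6.
Rank 3 is 3.2 and rank 4 is 3.5.
Interpolate: 3.2 + 0.6·(3.5 − 3.2) = 3.2 + 0.6·0.3 = 3.38.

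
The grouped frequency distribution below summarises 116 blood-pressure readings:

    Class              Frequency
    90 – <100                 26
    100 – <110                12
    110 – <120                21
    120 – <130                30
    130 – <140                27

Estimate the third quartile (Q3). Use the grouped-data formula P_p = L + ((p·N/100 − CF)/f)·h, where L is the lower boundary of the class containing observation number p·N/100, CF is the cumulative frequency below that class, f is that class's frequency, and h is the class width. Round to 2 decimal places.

129.33

N = 116; target position k = 75/100 · 116 = 87.
Cumulative frequencies: 26, 38, 59, 89, 116.
Observation 87 falls in the class 120 – <130.
L = 120, CF = 59, f = 30, h = 10.
P75 = 120 + ((87 − 59)/30)·10 = 120 + 9.33333 = 129.333.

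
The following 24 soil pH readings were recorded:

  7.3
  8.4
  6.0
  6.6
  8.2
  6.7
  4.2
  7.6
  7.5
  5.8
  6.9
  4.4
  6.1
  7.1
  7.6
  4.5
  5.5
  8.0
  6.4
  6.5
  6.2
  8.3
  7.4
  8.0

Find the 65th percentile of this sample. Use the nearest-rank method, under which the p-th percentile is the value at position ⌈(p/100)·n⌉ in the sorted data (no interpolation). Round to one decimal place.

7.4

Sorted: 4.2, 4.4, 4.5, 5.5, 5.8, 6.0, 6.1, 6.2, 6.4, 6.5, 6.6, 6.7, 6.9, 7.1, 7.3, 7.4, 7.5, 7.6, 7.6, 8.0, 8.0, 8.2, 8.3, 8.4.
n = 24.
Position = ⌈65/100 · 24⌉ = ⌈15.6⌉ = 16.
The value at rank 16 is 7.4.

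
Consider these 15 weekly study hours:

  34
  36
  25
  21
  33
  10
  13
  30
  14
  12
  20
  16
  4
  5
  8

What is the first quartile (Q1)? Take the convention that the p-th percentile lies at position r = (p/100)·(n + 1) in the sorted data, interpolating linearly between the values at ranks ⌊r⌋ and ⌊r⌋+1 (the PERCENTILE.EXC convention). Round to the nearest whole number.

10

Sorted: 4, 5, 8, 10, 12, 13, 14, 16, 20, 21, 25, 30, 33, 34, 36.
n = 15.
r = (25/100)·(15 + 1) = 4.
r is an integer, so P25 is the value at rank 4: 10.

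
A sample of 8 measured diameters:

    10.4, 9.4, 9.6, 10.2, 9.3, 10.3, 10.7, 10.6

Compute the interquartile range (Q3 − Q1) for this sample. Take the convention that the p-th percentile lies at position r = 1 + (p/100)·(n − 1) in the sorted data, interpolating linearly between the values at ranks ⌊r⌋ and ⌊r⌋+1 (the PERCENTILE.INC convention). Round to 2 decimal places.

Sorted: 9.3, 9.4, 9.6, 10.2, 10.3, 10.4, 10.6, 10.7.
n = 8.
P25: r = 2.75; ranks 2–3 are 9.4, 9.6; interpolating gives 9.55.
P75: r = 6.25; ranks 6–7 are 10.4, 10.6; interpolating gives 10.45.
Difference: 10.45 − 9.55 = 0.9.

0.90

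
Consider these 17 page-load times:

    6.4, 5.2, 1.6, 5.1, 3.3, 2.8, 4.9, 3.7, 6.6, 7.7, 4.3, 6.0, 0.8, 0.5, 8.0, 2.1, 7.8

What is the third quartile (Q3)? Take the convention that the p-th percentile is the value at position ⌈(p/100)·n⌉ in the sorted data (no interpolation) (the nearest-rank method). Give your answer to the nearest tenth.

Sorted: 0.5, 0.8, 1.6, 2.1, 2.8, 3.3, 3.7, 4.3, 4.9, 5.1, 5.2, 6.0, 6.4, 6.6, 7.7, 7.8, 8.0.
n = 17.
Position = ⌈75/100 · 17⌉ = ⌈12.75⌉ = 13.
The value at rank 13 is 6.4.

6.4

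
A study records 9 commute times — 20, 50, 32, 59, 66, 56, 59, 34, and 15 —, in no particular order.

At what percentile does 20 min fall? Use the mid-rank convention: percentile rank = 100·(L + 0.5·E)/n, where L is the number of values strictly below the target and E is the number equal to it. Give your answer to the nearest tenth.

16.7

Sorted: 15, 20, 32, 34, 50, 56, 59, 59, 66.
Count below 20: L = 1; count equal: E = 1; n = 9.
Percentile rank = 100·(1 + 0.5·1)/9 = 100·1.5/9 = 16.67.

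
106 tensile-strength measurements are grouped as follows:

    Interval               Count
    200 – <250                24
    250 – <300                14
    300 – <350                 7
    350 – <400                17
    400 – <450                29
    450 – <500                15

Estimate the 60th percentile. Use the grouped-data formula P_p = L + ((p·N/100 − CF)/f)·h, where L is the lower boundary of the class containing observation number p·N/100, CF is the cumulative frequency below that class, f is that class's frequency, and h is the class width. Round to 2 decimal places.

N = 106; target position k = 60/100 · 106 = 63.6.
Cumulative frequencies: 24, 38, 45, 62, 91, 106.
Observation 63.6 falls in the class 400 – <450.
L = 400, CF = 62, f = 29, h = 50.
P60 = 400 + ((63.6 − 62)/29)·50 = 400 + 2.75862 = 402.759.

402.76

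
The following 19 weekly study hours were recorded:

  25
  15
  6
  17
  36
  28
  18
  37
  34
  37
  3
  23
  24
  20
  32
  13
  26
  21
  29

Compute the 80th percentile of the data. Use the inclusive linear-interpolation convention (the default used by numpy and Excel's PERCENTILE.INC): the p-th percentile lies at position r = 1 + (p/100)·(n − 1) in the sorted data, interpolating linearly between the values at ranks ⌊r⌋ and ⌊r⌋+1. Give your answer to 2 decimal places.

Sorted: 3, 6, 13, 15, 17, 18, 20, 21, 23, 24, 25, 26, 28, 29, 32, 34, 36, 37, 37.
n = 19.
r = 1 + (80/100)·(19 − 1) = 1 + 14.4 = 15.4.
Rank 15 is 32 and rank 16 is 34.
Interpolate: 32 + 0.4·(34 − 32) = 32 + 0.4·2 = 32.8.

32.80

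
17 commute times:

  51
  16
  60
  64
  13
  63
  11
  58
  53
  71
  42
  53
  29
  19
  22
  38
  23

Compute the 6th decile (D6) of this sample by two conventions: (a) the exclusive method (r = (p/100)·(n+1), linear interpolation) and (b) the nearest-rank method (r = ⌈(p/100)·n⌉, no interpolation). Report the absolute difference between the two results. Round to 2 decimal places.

Sorted: 11, 13, 16, 19, 22, 23, 29, 38, 42, 51, 53, 53, 58, 60, 63, 64, 71.
n = 17.
(a) r = 10.8; between ranks 10 (51) and 11 (53): 52.6.
(b) the nearest-rank method: rank 11 → 53.
|52.6 − 53| = 0.4.

0.40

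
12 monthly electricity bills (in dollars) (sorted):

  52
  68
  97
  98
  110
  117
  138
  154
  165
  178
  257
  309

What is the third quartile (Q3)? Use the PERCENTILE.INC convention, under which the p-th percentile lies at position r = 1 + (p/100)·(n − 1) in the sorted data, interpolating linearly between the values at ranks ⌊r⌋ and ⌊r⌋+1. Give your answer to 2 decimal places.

168.25

n = 12.
r = 1 + (75/100)·(12 − 1) = 1 + 8.25 = 9.25.
Rank 9 is 165 and rank 10 is 178.
Interpolate: 165 + 0.25·(178 − 165) = 165 + 0.25·13 = 168.25.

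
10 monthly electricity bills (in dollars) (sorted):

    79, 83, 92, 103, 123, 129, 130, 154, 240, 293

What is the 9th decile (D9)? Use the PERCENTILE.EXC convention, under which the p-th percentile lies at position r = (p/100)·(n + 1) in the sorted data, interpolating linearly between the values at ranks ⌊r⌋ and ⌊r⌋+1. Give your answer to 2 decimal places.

287.70

n = 10.
r = (90/100)·(10 + 1) = 9.9.
Rank 9 is 240 and rank 10 is 293.
Interpolate: 240 + 0.9·(293 − 240) = 240 + 0.9·53 = 287.7.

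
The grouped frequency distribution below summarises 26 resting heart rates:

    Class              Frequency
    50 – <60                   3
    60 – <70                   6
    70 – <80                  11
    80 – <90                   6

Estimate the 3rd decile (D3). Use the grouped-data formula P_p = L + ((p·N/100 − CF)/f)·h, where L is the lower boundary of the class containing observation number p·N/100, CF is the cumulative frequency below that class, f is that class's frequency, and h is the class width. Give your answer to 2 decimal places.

N = 26; target position k = 30/100 · 26 = 7.8.
Cumulative frequencies: 3, 9, 20, 26.
Observation 7.8 falls in the class 60 – <70.
L = 60, CF = 3, f = 6, h = 10.
P30 = 60 + ((7.8 − 3)/6)·10 = 60 + 8 = 68.

68.00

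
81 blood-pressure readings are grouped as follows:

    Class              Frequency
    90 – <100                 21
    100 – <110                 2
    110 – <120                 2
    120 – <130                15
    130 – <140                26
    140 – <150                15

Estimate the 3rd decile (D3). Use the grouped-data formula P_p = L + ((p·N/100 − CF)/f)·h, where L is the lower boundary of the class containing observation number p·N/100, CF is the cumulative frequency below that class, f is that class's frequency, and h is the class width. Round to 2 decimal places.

116.50

N = 81; target position k = 30/100 · 81 = 24.3.
Cumulative frequencies: 21, 23, 25, 40, 66, 81.
Observation 24.3 falls in the class 110 – <120.
L = 110, CF = 23, f = 2, h = 10.
P30 = 110 + ((24.3 − 23)/2)·10 = 110 + 6.5 = 116.5.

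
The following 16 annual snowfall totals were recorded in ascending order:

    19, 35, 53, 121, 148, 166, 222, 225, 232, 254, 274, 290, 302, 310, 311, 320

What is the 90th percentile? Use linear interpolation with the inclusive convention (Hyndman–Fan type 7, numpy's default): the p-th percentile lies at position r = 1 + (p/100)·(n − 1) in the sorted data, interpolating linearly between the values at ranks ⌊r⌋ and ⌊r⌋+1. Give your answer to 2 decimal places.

n = 16.
r = 1 + (90/100)·(16 − 1) = 1 + 13.5 = 14.5.
Rank 14 is 310 and rank 15 is 311.
Interpolate: 310 + 0.5·(311 − 310) = 310 + 0.5·1 = 310.5.

310.50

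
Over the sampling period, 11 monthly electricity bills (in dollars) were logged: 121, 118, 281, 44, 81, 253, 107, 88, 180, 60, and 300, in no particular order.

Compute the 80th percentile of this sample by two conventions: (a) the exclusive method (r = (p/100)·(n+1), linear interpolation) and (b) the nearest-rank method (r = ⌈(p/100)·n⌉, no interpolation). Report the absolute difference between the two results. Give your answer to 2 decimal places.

16.80

Sorted: 44, 60, 81, 88, 107, 118, 121, 180, 253, 281, 300.
n = 11.
(a) r = 9.6; between ranks 9 (253) and 10 (281): 269.8.
(b) the nearest-rank method: rank 9 → 253.
|269.8 − 253| = 16.8.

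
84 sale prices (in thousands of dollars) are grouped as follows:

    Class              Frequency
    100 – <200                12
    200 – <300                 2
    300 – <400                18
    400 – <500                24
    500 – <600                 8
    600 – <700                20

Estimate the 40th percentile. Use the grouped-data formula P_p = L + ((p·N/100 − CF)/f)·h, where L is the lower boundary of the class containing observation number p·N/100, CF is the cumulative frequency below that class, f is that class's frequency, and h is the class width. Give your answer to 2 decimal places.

N = 84; target position k = 40/100 · 84 = 33.6.
Cumulative frequencies: 12, 14, 32, 56, 64, 84.
Observation 33.6 falls in the class 400 – <500.
L = 400, CF = 32, f = 24, h = 100.
P40 = 400 + ((33.6 − 32)/24)·100 = 400 + 6.66667 = 406.667.

406.67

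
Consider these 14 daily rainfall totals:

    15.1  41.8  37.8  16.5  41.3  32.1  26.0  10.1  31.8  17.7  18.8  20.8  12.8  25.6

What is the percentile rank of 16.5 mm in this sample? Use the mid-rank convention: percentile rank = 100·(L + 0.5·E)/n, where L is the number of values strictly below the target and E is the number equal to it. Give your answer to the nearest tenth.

25.0

Sorted: 10.1, 12.8, 15.1, 16.5, 17.7, 18.8, 20.8, 25.6, 26.0, 31.8, 32.1, 37.8, 41.3, 41.8.
Count below 16.5: L = 3; count equal: E = 1; n = 14.
Percentile rank = 100·(3 + 0.5·1)/14 = 100·3.5/14 = 25.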